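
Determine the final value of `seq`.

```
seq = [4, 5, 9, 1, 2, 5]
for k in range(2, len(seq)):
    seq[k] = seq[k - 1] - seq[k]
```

k=2: seq[2] = 5-9 = -4 → [4, 5, -4, 1, 2, 5]
k=3: seq[3] = (-4)-1 = -5 → [4, 5, -4, -5, 2, 5]
k=4: seq[4] = (-5)-2 = -7 → [4, 5, -4, -5, -7, 5]
k=5: seq[5] = (-7)-5 = -12 → [4, 5, -4, -5, -7, -12]

[4, 5, -4, -5, -7, -12]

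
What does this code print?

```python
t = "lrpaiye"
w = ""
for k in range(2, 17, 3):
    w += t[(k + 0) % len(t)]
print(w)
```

pyril

k=2: add t[2]='p' → 'p'
k=5: add t[5]='y' → 'py'
k=8: add t[1]='r' → 'pyr'
k=11: add t[4]='i' → 'pyri'
k=14: add t[0]='l' → 'pyril'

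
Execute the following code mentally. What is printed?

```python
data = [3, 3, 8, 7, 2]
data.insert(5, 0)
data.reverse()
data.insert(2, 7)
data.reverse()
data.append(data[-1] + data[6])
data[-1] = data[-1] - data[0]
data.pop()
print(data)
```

insert 0 at 5 → [3, 3, 8, 7, 2, 0]
reverse → [0, 2, 7, 8, 3, 3]
insert 7 at 2 → [0, 2, 7, 7, 8, 3, 3]
reverse → [3, 3, 8, 7, 7, 2, 0]
append data[-1]+data[6] = 0+0 = 0 → [3, 3, 8, 7, 7, 2, 0, 0]
data[-1] = data[-1]-data[0] = 0-3 = -3 → [3, 3, 8, 7, 7, 2, 0, -3]
pop() removes -3 → [3, 3, 8, 7, 7, 2, 0]

[3, 3, 8, 7, 7, 2, 0]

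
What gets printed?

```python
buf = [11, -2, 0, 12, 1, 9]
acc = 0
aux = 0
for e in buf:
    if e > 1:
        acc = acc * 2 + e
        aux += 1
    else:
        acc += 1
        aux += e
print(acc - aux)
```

85

e=11: >1, acc = 0*2+11 = 11; aux=1
e=-2: not >1, acc = 11+1 = 12; aux=-1
e=0: not >1, acc = 12+1 = 13; aux=-1
e=12: >1, acc = 13*2+12 = 38; aux=0
e=1: not >1, acc = 38+1 = 39; aux=1
e=9: >1, acc = 39*2+9 = 87; aux=2
acc-aux = 87-2 = 85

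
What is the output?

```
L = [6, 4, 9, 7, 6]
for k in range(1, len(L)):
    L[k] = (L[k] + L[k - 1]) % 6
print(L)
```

k=1: L[1] = (4+6)%6 = 4 → [6, 4, 9, 7, 6]
k=2: L[2] = (9+4)%6 = 1 → [6, 4, 1, 7, 6]
k=3: L[3] = (7+1)%6 = 2 → [6, 4, 1, 2, 6]
k=4: L[4] = (6+2)%6 = 2 → [6, 4, 1, 2, 2]

[6, 4, 1, 2, 2]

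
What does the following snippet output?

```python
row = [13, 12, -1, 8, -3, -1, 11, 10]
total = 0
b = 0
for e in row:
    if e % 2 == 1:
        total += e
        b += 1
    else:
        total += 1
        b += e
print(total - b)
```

e=13: odd, total = 0+13 = 13; b=1
e=12: not odd, total = 13+1 = 14; b=13
e=-1: odd, total = 14+(-1) = 13; b=14
e=8: not odd, total = 13+1 = 14; b=22
e=-3: odd, total = 14+(-3) = 11; b=23
e=-1: odd, total = 11+(-1) = 10; b=24
e=11: odd, total = 10+11 = 21; b=25
e=10: not odd, total = 21+1 = 22; b=35
total-b = 22-35 = -13

-13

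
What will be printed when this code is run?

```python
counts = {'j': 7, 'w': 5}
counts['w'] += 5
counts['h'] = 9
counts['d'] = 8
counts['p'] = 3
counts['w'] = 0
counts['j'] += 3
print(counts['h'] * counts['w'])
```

0

counts['w'] = 5+5 = 10 → {'j': 7, 'w': 10}
counts['h'] = 9 → {'j': 7, 'w': 10, 'h': 9}
counts['d'] = 8 → {'j': 7, 'w': 10, 'h': 9, 'd': 8}
counts['p'] = 3 → {'j': 7, 'w': 10, 'h': 9, 'd': 8, 'p': 3}
counts['w'] = 0 → {'j': 7, 'w': 0, 'h': 9, 'd': 8, 'p': 3}
counts['j'] = 7+3 = 10 → {'j': 10, 'w': 0, 'h': 9, 'd': 8, 'p': 3}
counts['h']*counts['w'] = 9*0 = 0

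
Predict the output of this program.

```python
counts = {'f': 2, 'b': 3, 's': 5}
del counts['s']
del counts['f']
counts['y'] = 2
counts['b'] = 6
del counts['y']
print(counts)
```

{'b': 6}

del 's' → {'f': 2, 'b': 3}
del 'f' → {'b': 3}
counts['y'] = 2 → {'b': 3, 'y': 2}
counts['b'] = 6 → {'b': 6, 'y': 2}
del 'y' → {'b': 6}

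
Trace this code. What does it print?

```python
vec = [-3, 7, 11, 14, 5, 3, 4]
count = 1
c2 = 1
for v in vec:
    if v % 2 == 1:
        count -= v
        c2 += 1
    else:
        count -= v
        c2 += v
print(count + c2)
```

v=-3: odd, count = 1-(-3) = 4; c2=2
v=7: odd, count = 4-7 = -3; c2=3
v=11: odd, count = (-3)-11 = -14; c2=4
v=14: not odd, count = (-14)-14 = -28; c2=18
v=5: odd, count = (-28)-5 = -33; c2=19
v=3: odd, count = (-33)-3 = -36; c2=20
v=4: not odd, count = (-36)-4 = -40; c2=24
count+c2 = (-40)+24 = -16

-16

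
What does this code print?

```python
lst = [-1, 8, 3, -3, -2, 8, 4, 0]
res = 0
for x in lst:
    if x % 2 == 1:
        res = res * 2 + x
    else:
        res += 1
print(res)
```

7

x=-1: odd, res = 0*2+(-1) = -1
x=8: not odd, res = (-1)+1 = 0
x=3: odd, res = 0*2+3 = 3
x=-3: odd, res = 3*2+(-3) = 3
x=-2: not odd, res = 3+1 = 4
x=8: not odd, res = 4+1 = 5
x=4: not odd, res = 5+1 = 6
x=0: not odd, res = 6+1 = 7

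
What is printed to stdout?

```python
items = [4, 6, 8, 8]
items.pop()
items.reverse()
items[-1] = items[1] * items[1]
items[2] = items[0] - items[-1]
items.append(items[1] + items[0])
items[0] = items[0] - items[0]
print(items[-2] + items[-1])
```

-14

pop() removes 8 → [4, 6, 8]
reverse → [8, 6, 4]
items[-1] = items[1]*items[1] = 6*6 = 36 → [8, 6, 36]
items[2] = items[0]-items[-1] = 8-36 = -28 → [8, 6, -28]
append items[1]+items[0] = 6+8 = 14 → [8, 6, -28, 14]
items[0] = items[0]-items[0] = 8-8 = 0 → [0, 6, -28, 14]
items[-2]+items[-1] = (-28)+14 = -14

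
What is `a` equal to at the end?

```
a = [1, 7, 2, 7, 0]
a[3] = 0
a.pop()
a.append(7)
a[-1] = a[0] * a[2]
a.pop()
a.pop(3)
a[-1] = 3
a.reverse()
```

a[3] = 0 → [1, 7, 2, 0, 0]
pop() removes 0 → [1, 7, 2, 0]
append 7 → [1, 7, 2, 0, 7]
a[-1] = a[0]*a[2] = 1*2 = 2 → [1, 7, 2, 0, 2]
pop() removes 2 → [1, 7, 2, 0]
pop(3) removes 0 → [1, 7, 2]
a[-1] = 3 → [1, 7, 3]
reverse → [3, 7, 1]

[3, 7, 1]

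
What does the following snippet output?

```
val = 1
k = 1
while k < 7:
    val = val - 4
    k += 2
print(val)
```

k=1: val = 1-4 = -3
k=3: val = (-3)-4 = -7
k=5: val = (-7)-4 = -11

-11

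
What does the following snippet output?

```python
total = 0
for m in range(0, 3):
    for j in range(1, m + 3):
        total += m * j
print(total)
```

m=0,j=1: total = 0+0 = 0
m=0,j=2: total = 0+0 = 0
m=1,j=1: total = 0+1 = 1
m=1,j=2: total = 1+2 = 3
m=1,j=3: total = 3+3 = 6
m=2,j=1: total = 6+2 = 8
m=2,j=2: total = 8+4 = 12
m=2,j=3: total = 12+6 = 18
m=2,j=4: total = 18+8 = 26

26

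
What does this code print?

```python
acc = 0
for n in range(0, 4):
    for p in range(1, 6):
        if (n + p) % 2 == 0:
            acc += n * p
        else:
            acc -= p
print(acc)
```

n=0,p=1: odd sum, acc = 0-1 = -1
n=0,p=2: even sum, acc = (-1)+0 = -1
n=0,p=3: odd sum, acc = (-1)-3 = -4
n=0,p=4: even sum, acc = (-4)+0 = -4
n=0,p=5: odd sum, acc = (-4)-5 = -9
n=1,p=1: even sum, acc = (-9)+1 = -8
n=1,p=2: odd sum, acc = (-8)-2 = -10
n=1,p=3: even sum, acc = (-10)+3 = -7
n=1,p=4: odd sum, acc = (-7)-4 = -11
n=1,p=5: even sum, acc = (-11)+5 = -6
n=2,p=1: odd sum, acc = (-6)-1 = -7
n=2,p=2: even sum, acc = (-7)+4 = -3
n=2,p=3: odd sum, acc = (-3)-3 = -6
n=2,p=4: even sum, acc = (-6)+8 = 2
n=2,p=5: odd sum, acc = 2-5 = -3
n=3,p=1: even sum, acc = (-3)+3 = 0
n=3,p=2: odd sum, acc = 0-2 = -2
n=3,p=3: even sum, acc = (-2)+9 = 7
n=3,p=4: odd sum, acc = 7-4 = 3
n=3,p=5: even sum, acc = 3+15 = 18

18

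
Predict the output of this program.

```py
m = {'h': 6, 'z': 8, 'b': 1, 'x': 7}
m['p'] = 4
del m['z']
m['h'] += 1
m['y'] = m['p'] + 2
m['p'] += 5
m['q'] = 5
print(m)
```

{'h': 7, 'b': 1, 'x': 7, 'p': 9, 'y': 6, 'q': 5}

m['p'] = 4 → {'h': 6, 'z': 8, 'b': 1, 'x': 7, 'p': 4}
del 'z' → {'h': 6, 'b': 1, 'x': 7, 'p': 4}
m['h'] = 6+1 = 7 → {'h': 7, 'b': 1, 'x': 7, 'p': 4}
m['y'] = m['p']+2 = 6 → {'h': 7, 'b': 1, 'x': 7, 'p': 4, 'y': 6}
m['p'] = 4+5 = 9 → {'h': 7, 'b': 1, 'x': 7, 'p': 9, 'y': 6}
m['q'] = 5 → {'h': 7, 'b': 1, 'x': 7, 'p': 9, 'y': 6, 'q': 5}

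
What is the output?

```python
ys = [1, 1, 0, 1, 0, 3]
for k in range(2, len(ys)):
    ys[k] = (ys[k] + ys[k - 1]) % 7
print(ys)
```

k=2: ys[2] = (0+1)%7 = 1 → [1, 1, 1, 1, 0, 3]
k=3: ys[3] = (1+1)%7 = 2 → [1, 1, 1, 2, 0, 3]
k=4: ys[4] = (0+2)%7 = 2 → [1, 1, 1, 2, 2, 3]
k=5: ys[5] = (3+2)%7 = 5 → [1, 1, 1, 2, 2, 5]

[1, 1, 1, 2, 2, 5]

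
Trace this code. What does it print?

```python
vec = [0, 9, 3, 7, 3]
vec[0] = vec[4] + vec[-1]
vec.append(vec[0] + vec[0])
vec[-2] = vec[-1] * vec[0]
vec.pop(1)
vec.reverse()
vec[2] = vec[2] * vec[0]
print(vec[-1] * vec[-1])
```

vec[0] = vec[4]+vec[-1] = 3+3 = 6 → [6, 9, 3, 7, 3]
append vec[0]+vec[0] = 6+6 = 12 → [6, 9, 3, 7, 3, 12]
vec[-2] = vec[-1]*vec[0] = 12*6 = 72 → [6, 9, 3, 7, 72, 12]
pop(1) removes 9 → [6, 3, 7, 72, 12]
reverse → [12, 72, 7, 3, 6]
vec[2] = vec[2]*vec[0] = 7*12 = 84 → [12, 72, 84, 3, 6]
vec[-1]*vec[-1] = 6*6 = 36

36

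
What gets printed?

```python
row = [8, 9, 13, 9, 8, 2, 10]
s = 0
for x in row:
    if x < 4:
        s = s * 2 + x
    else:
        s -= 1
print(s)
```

x=8: not <4, s = 0-1 = -1
x=9: not <4, s = (-1)-1 = -2
x=13: not <4, s = (-2)-1 = -3
x=9: not <4, s = (-3)-1 = -4
x=8: not <4, s = (-4)-1 = -5
x=2: <4, s = (-5)*2+2 = -8
x=10: not <4, s = (-8)-1 = -9

-9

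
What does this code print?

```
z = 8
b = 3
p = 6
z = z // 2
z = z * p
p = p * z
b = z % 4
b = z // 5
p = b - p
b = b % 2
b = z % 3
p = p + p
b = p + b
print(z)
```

z = 8//2 = 4
z = 4*6 = 24
p = 6*24 = 144
b = 24%4 = 0
b = 24//5 = 4
p = 4-144 = -140
b = 4%2 = 0
b = 24%3 = 0
p = (-140)+(-140) = -280
b = (-280)+0 = -280

24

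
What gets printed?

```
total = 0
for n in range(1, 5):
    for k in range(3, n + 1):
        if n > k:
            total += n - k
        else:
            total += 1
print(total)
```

n=3,k=3: not 3>3, total = 0+1 = 1
n=4,k=3: 4>3, total = 1+1 = 2
n=4,k=4: not 4>4, total = 2+1 = 3

3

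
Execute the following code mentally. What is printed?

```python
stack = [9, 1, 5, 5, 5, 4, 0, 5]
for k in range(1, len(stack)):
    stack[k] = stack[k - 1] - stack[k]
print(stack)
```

k=1: stack[1] = 9-1 = 8 → [9, 8, 5, 5, 5, 4, 0, 5]
k=2: stack[2] = 8-5 = 3 → [9, 8, 3, 5, 5, 4, 0, 5]
k=3: stack[3] = 3-5 = -2 → [9, 8, 3, -2, 5, 4, 0, 5]
k=4: stack[4] = (-2)-5 = -7 → [9, 8, 3, -2, -7, 4, 0, 5]
k=5: stack[5] = (-7)-4 = -11 → [9, 8, 3, -2, -7, -11, 0, 5]
k=6: stack[6] = (-11)-0 = -11 → [9, 8, 3, -2, -7, -11, -11, 5]
k=7: stack[7] = (-11)-5 = -16 → [9, 8, 3, -2, -7, -11, -11, -16]

[9, 8, 3, -2, -7, -11, -11, -16]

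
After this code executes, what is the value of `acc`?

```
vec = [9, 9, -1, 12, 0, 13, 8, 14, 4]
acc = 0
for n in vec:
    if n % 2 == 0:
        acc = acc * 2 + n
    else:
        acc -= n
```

n=9: not even, acc = 0-9 = -9
n=9: not even, acc = (-9)-9 = -18
n=-1: not even, acc = (-18)-(-1) = -17
n=12: even, acc = (-17)*2+12 = -22
n=0: even, acc = (-22)*2+0 = -44
n=13: not even, acc = (-44)-13 = -57
n=8: even, acc = (-57)*2+8 = -106
n=14: even, acc = (-106)*2+14 = -198
n=4: even, acc = (-198)*2+4 = -392

-392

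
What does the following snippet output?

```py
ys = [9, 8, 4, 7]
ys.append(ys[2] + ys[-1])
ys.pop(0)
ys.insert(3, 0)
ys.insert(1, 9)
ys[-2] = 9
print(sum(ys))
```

48

append ys[2]+ys[-1] = 4+7 = 11 → [9, 8, 4, 7, 11]
pop(0) removes 9 → [8, 4, 7, 11]
insert 0 at 3 → [8, 4, 7, 0, 11]
insert 9 at 1 → [8, 9, 4, 7, 0, 11]
ys[-2] = 9 → [8, 9, 4, 7, 9, 11]
sum = 48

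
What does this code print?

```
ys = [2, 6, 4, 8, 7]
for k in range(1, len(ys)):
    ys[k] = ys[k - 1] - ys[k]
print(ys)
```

[2, -4, -8, -16, -23]

k=1: ys[1] = 2-6 = -4 → [2, -4, 4, 8, 7]
k=2: ys[2] = (-4)-4 = -8 → [2, -4, -8, 8, 7]
k=3: ys[3] = (-8)-8 = -16 → [2, -4, -8, -16, 7]
k=4: ys[4] = (-16)-7 = -23 → [2, -4, -8, -16, -23]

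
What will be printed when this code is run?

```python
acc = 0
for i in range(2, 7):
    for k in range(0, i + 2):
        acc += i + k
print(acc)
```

i=2,k=0: acc = 0+2 = 2
i=2,k=1: acc = 2+3 = 5
i=2,k=2: acc = 5+4 = 9
i=2,k=3: acc = 9+5 = 14
i=3,k=0: acc = 14+3 = 17
i=3,k=1: acc = 17+4 = 21
i=3,k=2: acc = 21+5 = 26
i=3,k=3: acc = 26+6 = 32
i=3,k=4: acc = 32+7 = 39
i=4,k=0: acc = 39+4 = 43
i=4,k=1: acc = 43+5 = 48
i=4,k=2: acc = 48+6 = 54
i=4,k=3: acc = 54+7 = 61
i=4,k=4: acc = 61+8 = 69
i=4,k=5: acc = 69+9 = 78
i=5,k=0: acc = 78+5 = 83
i=5,k=1: acc = 83+6 = 89
i=5,k=2: acc = 89+7 = 96
i=5,k=3: acc = 96+8 = 104
i=5,k=4: acc = 104+9 = 113
i=5,k=5: acc = 113+10 = 123
i=5,k=6: acc = 123+11 = 134
i=6,k=0: acc = 134+6 = 140
i=6,k=1: acc = 140+7 = 147
i=6,k=2: acc = 147+8 = 155
i=6,k=3: acc = 155+9 = 164
i=6,k=4: acc = 164+10 = 174
i=6,k=5: acc = 174+11 = 185
i=6,k=6: acc = 185+12 = 197
i=6,k=7: acc = 197+13 = 210

210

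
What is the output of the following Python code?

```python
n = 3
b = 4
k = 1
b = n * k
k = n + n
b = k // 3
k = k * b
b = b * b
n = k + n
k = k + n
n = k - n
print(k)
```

b = 3*1 = 3
k = 3+3 = 6
b = 6//3 = 2
k = 6*2 = 12
b = 2*2 = 4
n = 12+3 = 15
k = 12+15 = 27
n = 27-15 = 12

27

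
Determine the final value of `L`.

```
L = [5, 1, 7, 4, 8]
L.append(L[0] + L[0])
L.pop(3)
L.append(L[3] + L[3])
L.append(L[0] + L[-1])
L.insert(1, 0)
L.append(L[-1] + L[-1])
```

[5, 0, 1, 7, 8, 10, 16, 21, 42]

append L[0]+L[0] = 5+5 = 10 → [5, 1, 7, 4, 8, 10]
pop(3) removes 4 → [5, 1, 7, 8, 10]
append L[3]+L[3] = 8+8 = 16 → [5, 1, 7, 8, 10, 16]
append L[0]+L[-1] = 5+16 = 21 → [5, 1, 7, 8, 10, 16, 21]
insert 0 at 1 → [5, 0, 1, 7, 8, 10, 16, 21]
append L[-1]+L[-1] = 21+21 = 42 → [5, 0, 1, 7, 8, 10, 16, 21, 42]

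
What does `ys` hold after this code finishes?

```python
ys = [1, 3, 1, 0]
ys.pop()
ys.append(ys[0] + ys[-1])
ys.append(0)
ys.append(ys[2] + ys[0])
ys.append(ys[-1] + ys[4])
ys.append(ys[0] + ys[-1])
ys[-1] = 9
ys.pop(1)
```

pop() removes 0 → [1, 3, 1]
append ys[0]+ys[-1] = 1+1 = 2 → [1, 3, 1, 2]
append 0 → [1, 3, 1, 2, 0]
append ys[2]+ys[0] = 1+1 = 2 → [1, 3, 1, 2, 0, 2]
append ys[-1]+ys[4] = 2+0 = 2 → [1, 3, 1, 2, 0, 2, 2]
append ys[0]+ys[-1] = 1+2 = 3 → [1, 3, 1, 2, 0, 2, 2, 3]
ys[-1] = 9 → [1, 3, 1, 2, 0, 2, 2, 9]
pop(1) removes 3 → [1, 1, 2, 0, 2, 2, 9]

[1, 1, 2, 0, 2, 2, 9]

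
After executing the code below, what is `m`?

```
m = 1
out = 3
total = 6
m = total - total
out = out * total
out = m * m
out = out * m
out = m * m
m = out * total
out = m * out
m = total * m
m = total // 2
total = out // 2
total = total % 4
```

3

m = 6-6 = 0
out = 3*6 = 18
out = 0*0 = 0
out = 0*0 = 0
out = 0*0 = 0
m = 0*6 = 0
out = 0*0 = 0
m = 6*0 = 0
m = 6//2 = 3
total = 0//2 = 0
total = 0%4 = 0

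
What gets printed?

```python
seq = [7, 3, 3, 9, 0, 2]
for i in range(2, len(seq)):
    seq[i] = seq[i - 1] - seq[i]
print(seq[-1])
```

i=2: seq[2] = 3-3 = 0 → [7, 3, 0, 9, 0, 2]
i=3: seq[3] = 0-9 = -9 → [7, 3, 0, -9, 0, 2]
i=4: seq[4] = (-9)-0 = -9 → [7, 3, 0, -9, -9, 2]
i=5: seq[5] = (-9)-2 = -11 → [7, 3, 0, -9, -9, -11]

-11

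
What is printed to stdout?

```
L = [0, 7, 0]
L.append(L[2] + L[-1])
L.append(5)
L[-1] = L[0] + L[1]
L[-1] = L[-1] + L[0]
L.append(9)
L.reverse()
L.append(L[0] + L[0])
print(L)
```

[9, 7, 0, 0, 7, 0, 18]

append L[2]+L[-1] = 0+0 = 0 → [0, 7, 0, 0]
append 5 → [0, 7, 0, 0, 5]
L[-1] = L[0]+L[1] = 0+7 = 7 → [0, 7, 0, 0, 7]
L[-1] = L[-1]+L[0] = 7+0 = 7 → [0, 7, 0, 0, 7]
append 9 → [0, 7, 0, 0, 7, 9]
reverse → [9, 7, 0, 0, 7, 0]
append L[0]+L[0] = 9+9 = 18 → [9, 7, 0, 0, 7, 0, 18]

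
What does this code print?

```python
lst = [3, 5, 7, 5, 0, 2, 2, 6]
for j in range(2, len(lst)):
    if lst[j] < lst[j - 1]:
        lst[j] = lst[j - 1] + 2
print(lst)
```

j=2: 7>=5, unchanged → [3, 5, 7, 5, 0, 2, 2, 6]
j=3: 5<7, lst[3] = 7+2 = 9 → [3, 5, 7, 9, 0, 2, 2, 6]
j=4: 0<9, lst[4] = 9+2 = 11 → [3, 5, 7, 9, 11, 2, 2, 6]
j=5: 2<11, lst[5] = 11+2 = 13 → [3, 5, 7, 9, 11, 13, 2, 6]
j=6: 2<13, lst[6] = 13+2 = 15 → [3, 5, 7, 9, 11, 13, 15, 6]
j=7: 6<15, lst[7] = 15+2 = 17 → [3, 5, 7, 9, 11, 13, 15, 17]

[3, 5, 7, 9, 11, 13, 15, 17]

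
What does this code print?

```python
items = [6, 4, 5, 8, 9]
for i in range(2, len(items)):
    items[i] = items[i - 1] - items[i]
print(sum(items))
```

i=2: items[2] = 4-5 = -1 → [6, 4, -1, 8, 9]
i=3: items[3] = (-1)-8 = -9 → [6, 4, -1, -9, 9]
i=4: items[4] = (-9)-9 = -18 → [6, 4, -1, -9, -18]
sum = -18

-18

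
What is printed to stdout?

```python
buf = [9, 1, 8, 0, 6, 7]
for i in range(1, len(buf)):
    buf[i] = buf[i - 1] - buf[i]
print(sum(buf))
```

-2

i=1: buf[1] = 9-1 = 8 → [9, 8, 8, 0, 6, 7]
i=2: buf[2] = 8-8 = 0 → [9, 8, 0, 0, 6, 7]
i=3: buf[3] = 0-0 = 0 → [9, 8, 0, 0, 6, 7]
i=4: buf[4] = 0-6 = -6 → [9, 8, 0, 0, -6, 7]
i=5: buf[5] = (-6)-7 = -13 → [9, 8, 0, 0, -6, -13]
sum = -2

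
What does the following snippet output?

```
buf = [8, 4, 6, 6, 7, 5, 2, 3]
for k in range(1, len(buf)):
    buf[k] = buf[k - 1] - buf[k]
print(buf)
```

[8, 4, -2, -8, -15, -20, -22, -25]

k=1: buf[1] = 8-4 = 4 → [8, 4, 6, 6, 7, 5, 2, 3]
k=2: buf[2] = 4-6 = -2 → [8, 4, -2, 6, 7, 5, 2, 3]
k=3: buf[3] = (-2)-6 = -8 → [8, 4, -2, -8, 7, 5, 2, 3]
k=4: buf[4] = (-8)-7 = -15 → [8, 4, -2, -8, -15, 5, 2, 3]
k=5: buf[5] = (-15)-5 = -20 → [8, 4, -2, -8, -15, -20, 2, 3]
k=6: buf[6] = (-20)-2 = -22 → [8, 4, -2, -8, -15, -20, -22, 3]
k=7: buf[7] = (-22)-3 = -25 → [8, 4, -2, -8, -15, -20, -22, -25]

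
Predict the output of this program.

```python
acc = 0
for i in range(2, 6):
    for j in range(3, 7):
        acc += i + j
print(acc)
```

i=2,j=3: acc = 0+5 = 5
i=2,j=4: acc = 5+6 = 11
i=2,j=5: acc = 11+7 = 18
i=2,j=6: acc = 18+8 = 26
i=3,j=3: acc = 26+6 = 32
i=3,j=4: acc = 32+7 = 39
i=3,j=5: acc = 39+8 = 47
i=3,j=6: acc = 47+9 = 56
i=4,j=3: acc = 56+7 = 63
i=4,j=4: acc = 63+8 = 71
i=4,j=5: acc = 71+9 = 80
i=4,j=6: acc = 80+10 = 90
i=5,j=3: acc = 90+8 = 98
i=5,j=4: acc = 98+9 = 107
i=5,j=5: acc = 107+10 = 117
i=5,j=6: acc = 117+11 = 128

128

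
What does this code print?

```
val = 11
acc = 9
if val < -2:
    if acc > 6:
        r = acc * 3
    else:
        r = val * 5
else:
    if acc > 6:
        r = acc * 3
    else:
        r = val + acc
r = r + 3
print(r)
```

30

val=11, acc=9
val < -2 is False; acc > 6 is True
→ r = acc * 3 = 27
r = 27+3 = 30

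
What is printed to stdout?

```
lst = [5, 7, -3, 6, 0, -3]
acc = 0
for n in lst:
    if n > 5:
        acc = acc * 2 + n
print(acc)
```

20

n=5: not >5
n=7: >5, acc = 0*2+7 = 7
n=-3: not >5
n=6: >5, acc = 7*2+6 = 20
n=0: not >5
n=-3: not >5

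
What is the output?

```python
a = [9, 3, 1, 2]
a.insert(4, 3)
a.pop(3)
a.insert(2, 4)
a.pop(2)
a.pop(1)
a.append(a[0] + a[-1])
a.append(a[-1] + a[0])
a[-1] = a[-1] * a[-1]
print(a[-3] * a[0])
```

27

insert 3 at 4 → [9, 3, 1, 2, 3]
pop(3) removes 2 → [9, 3, 1, 3]
insert 4 at 2 → [9, 3, 4, 1, 3]
pop(2) removes 4 → [9, 3, 1, 3]
pop(1) removes 3 → [9, 1, 3]
append a[0]+a[-1] = 9+3 = 12 → [9, 1, 3, 12]
append a[-1]+a[0] = 12+9 = 21 → [9, 1, 3, 12, 21]
a[-1] = a[-1]*a[-1] = 21*21 = 441 → [9, 1, 3, 12, 441]
a[-3]*a[0] = 3*9 = 27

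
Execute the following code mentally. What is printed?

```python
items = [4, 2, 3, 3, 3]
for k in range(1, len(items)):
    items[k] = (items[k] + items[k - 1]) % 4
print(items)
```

k=1: items[1] = (2+4)%4 = 2 → [4, 2, 3, 3, 3]
k=2: items[2] = (3+2)%4 = 1 → [4, 2, 1, 3, 3]
k=3: items[3] = (3+1)%4 = 0 → [4, 2, 1, 0, 3]
k=4: items[4] = (3+0)%4 = 3 → [4, 2, 1, 0, 3]

[4, 2, 1, 0, 3]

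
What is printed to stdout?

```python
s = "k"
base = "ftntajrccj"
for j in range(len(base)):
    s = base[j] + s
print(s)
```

jccrjatntfk

j=0: prepend 'f' → 'fk'
j=1: prepend 't' → 'tfk'
j=2: prepend 'n' → 'ntfk'
j=3: prepend 't' → 'tntfk'
j=4: prepend 'a' → 'atntfk'
j=5: prepend 'j' → 'jatntfk'
j=6: prepend 'r' → 'rjatntfk'
j=7: prepend 'c' → 'crjatntfk'
j=8: prepend 'c' → 'ccrjatntfk'
j=9: prepend 'j' → 'jccrjatntfk'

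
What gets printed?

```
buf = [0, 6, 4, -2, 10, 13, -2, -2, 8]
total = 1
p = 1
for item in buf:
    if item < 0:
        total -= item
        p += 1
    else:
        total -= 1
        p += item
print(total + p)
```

item=0: not <0, total = 1-1 = 0; p=1
item=6: not <0, total = 0-1 = -1; p=7
item=4: not <0, total = (-1)-1 = -2; p=11
item=-2: <0, total = (-2)-(-2) = 0; p=12
item=10: not <0, total = 0-1 = -1; p=22
item=13: not <0, total = (-1)-1 = -2; p=35
item=-2: <0, total = (-2)-(-2) = 0; p=36
item=-2: <0, total = 0-(-2) = 2; p=37
item=8: not <0, total = 2-1 = 1; p=45
total+p = 1+45 = 46

46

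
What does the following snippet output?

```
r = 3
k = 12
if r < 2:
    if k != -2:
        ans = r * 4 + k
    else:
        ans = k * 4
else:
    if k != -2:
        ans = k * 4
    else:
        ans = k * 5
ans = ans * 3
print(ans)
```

r=3, k=12
r < 2 is False; k != -2 is True
→ ans = k * 4 = 48
ans = 48*3 = 144

144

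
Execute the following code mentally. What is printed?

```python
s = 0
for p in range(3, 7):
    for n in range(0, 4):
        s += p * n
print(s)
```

p=3,n=0: s = 0+0 = 0
p=3,n=1: s = 0+3 = 3
p=3,n=2: s = 3+6 = 9
p=3,n=3: s = 9+9 = 18
p=4,n=0: s = 18+0 = 18
p=4,n=1: s = 18+4 = 22
p=4,n=2: s = 22+8 = 30
p=4,n=3: s = 30+12 = 42
p=5,n=0: s = 42+0 = 42
p=5,n=1: s = 42+5 = 47
p=5,n=2: s = 47+10 = 57
p=5,n=3: s = 57+15 = 72
p=6,n=0: s = 72+0 = 72
p=6,n=1: s = 72+6 = 78
p=6,n=2: s = 78+12 = 90
p=6,n=3: s = 90+18 = 108

108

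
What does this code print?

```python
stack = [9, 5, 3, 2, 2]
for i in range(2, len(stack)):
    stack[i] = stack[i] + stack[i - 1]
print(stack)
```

i=2: stack[2] = 3+5 = 8 → [9, 5, 8, 2, 2]
i=3: stack[3] = 2+8 = 10 → [9, 5, 8, 10, 2]
i=4: stack[4] = 2+10 = 12 → [9, 5, 8, 10, 12]

[9, 5, 8, 10, 12]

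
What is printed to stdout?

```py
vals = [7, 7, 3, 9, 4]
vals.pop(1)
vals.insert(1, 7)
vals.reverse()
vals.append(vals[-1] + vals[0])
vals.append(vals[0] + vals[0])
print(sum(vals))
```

pop(1) removes 7 → [7, 3, 9, 4]
insert 7 at 1 → [7, 7, 3, 9, 4]
reverse → [4, 9, 3, 7, 7]
append vals[-1]+vals[0] = 7+4 = 11 → [4, 9, 3, 7, 7, 11]
append vals[0]+vals[0] = 4+4 = 8 → [4, 9, 3, 7, 7, 11, 8]
sum = 49

49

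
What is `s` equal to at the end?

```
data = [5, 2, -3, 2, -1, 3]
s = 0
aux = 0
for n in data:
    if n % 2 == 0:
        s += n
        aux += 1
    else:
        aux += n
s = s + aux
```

10

n=5: not even; aux=5
n=2: even, s = 0+2 = 2; aux=6
n=-3: not even; aux=3
n=2: even, s = 2+2 = 4; aux=4
n=-1: not even; aux=3
n=3: not even; aux=6
s+aux = 4+6 = 10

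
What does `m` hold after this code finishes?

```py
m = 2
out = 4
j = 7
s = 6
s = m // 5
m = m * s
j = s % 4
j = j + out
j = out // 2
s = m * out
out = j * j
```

0

s = 2//5 = 0
m = 2*0 = 0
j = 0%4 = 0
j = 0+4 = 4
j = 4//2 = 2
s = 0*4 = 0
out = 2*2 = 4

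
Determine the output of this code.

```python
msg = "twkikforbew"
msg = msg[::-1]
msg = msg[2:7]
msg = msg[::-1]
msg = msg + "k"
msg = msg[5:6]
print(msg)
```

k

reverse → 'webrofkikwt'
slice [2:7] → 'brofk'
reverse → 'kforb'
+ 'k' → 'kforbk'
slice [5:6] → 'k'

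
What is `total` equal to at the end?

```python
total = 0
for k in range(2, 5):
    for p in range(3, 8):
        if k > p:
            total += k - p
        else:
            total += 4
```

k=2,p=3: not 2>3, total = 0+4 = 4
k=2,p=4: not 2>4, total = 4+4 = 8
k=2,p=5: not 2>5, total = 8+4 = 12
k=2,p=6: not 2>6, total = 12+4 = 16
k=2,p=7: not 2>7, total = 16+4 = 20
k=3,p=3: not 3>3, total = 20+4 = 24
k=3,p=4: not 3>4, total = 24+4 = 28
k=3,p=5: not 3>5, total = 28+4 = 32
k=3,p=6: not 3>6, total = 32+4 = 36
k=3,p=7: not 3>7, total = 36+4 = 40
k=4,p=3: 4>3, total = 40+1 = 41
k=4,p=4: not 4>4, total = 41+4 = 45
k=4,p=5: not 4>5, total = 45+4 = 49
k=4,p=6: not 4>6, total = 49+4 = 53
k=4,p=7: not 4>7, total = 53+4 = 57

57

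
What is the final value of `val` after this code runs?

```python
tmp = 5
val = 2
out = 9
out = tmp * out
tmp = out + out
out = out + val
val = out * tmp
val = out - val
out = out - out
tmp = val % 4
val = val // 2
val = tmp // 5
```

out = 5*9 = 45
tmp = 45+45 = 90
out = 45+2 = 47
val = 47*90 = 4230
val = 47-4230 = -4183
out = 47-47 = 0
tmp = (-4183)%4 = 1
val = (-4183)//2 = -2092
val = 1//5 = 0

0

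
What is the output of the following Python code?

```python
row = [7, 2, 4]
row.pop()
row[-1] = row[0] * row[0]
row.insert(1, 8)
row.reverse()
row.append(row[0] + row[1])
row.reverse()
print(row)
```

pop() removes 4 → [7, 2]
row[-1] = row[0]*row[0] = 7*7 = 49 → [7, 49]
insert 8 at 1 → [7, 8, 49]
reverse → [49, 8, 7]
append row[0]+row[1] = 49+8 = 57 → [49, 8, 7, 57]
reverse → [57, 7, 8, 49]

[57, 7, 8, 49]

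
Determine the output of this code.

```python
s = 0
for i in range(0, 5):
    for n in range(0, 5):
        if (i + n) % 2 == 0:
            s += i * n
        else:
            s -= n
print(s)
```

28

i=0,n=0: even sum, s = 0+0 = 0
i=0,n=1: odd sum, s = 0-1 = -1
i=0,n=2: even sum, s = (-1)+0 = -1
i=0,n=3: odd sum, s = (-1)-3 = -4
i=0,n=4: even sum, s = (-4)+0 = -4
i=1,n=0: odd sum, s = (-4)-0 = -4
i=1,n=1: even sum, s = (-4)+1 = -3
i=1,n=2: odd sum, s = (-3)-2 = -5
i=1,n=3: even sum, s = (-5)+3 = -2
i=1,n=4: odd sum, s = (-2)-4 = -6
i=2,n=0: even sum, s = (-6)+0 = -6
i=2,n=1: odd sum, s = (-6)-1 = -7
i=2,n=2: even sum, s = (-7)+4 = -3
i=2,n=3: odd sum, s = (-3)-3 = -6
i=2,n=4: even sum, s = (-6)+8 = 2
i=3,n=0: odd sum, s = 2-0 = 2
i=3,n=1: even sum, s = 2+3 = 5
i=3,n=2: odd sum, s = 5-2 = 3
i=3,n=3: even sum, s = 3+9 = 12
i=3,n=4: odd sum, s = 12-4 = 8
i=4,n=0: even sum, s = 8+0 = 8
i=4,n=1: odd sum, s = 8-1 = 7
i=4,n=2: even sum, s = 7+8 = 15
i=4,n=3: odd sum, s = 15-3 = 12
i=4,n=4: even sum, s = 12+16 = 28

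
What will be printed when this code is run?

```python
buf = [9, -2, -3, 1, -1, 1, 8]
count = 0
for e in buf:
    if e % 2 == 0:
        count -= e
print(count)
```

-6

e=9: not even
e=-2: even, count = 0-(-2) = 2
e=-3: not even
e=1: not even
e=-1: not even
e=1: not even
e=8: even, count = 2-8 = -6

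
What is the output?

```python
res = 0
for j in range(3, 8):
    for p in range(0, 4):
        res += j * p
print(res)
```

j=3,p=0: res = 0+0 = 0
j=3,p=1: res = 0+3 = 3
j=3,p=2: res = 3+6 = 9
j=3,p=3: res = 9+9 = 18
j=4,p=0: res = 18+0 = 18
j=4,p=1: res = 18+4 = 22
j=4,p=2: res = 22+8 = 30
j=4,p=3: res = 30+12 = 42
j=5,p=0: res = 42+0 = 42
j=5,p=1: res = 42+5 = 47
j=5,p=2: res = 47+10 = 57
j=5,p=3: res = 57+15 = 72
j=6,p=0: res = 72+0 = 72
j=6,p=1: res = 72+6 = 78
j=6,p=2: res = 78+12 = 90
j=6,p=3: res = 90+18 = 108
j=7,p=0: res = 108+0 = 108
j=7,p=1: res = 108+7 = 115
j=7,p=2: res = 115+14 = 129
j=7,p=3: res = 129+21 = 150

150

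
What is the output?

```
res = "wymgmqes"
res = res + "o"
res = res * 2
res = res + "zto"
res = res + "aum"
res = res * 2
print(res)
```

+ 'o' → 'wymgmqeso'
repeat ×2 → 'wymgmqesowymgmqeso'
+ 'zto' → 'wymgmqesowymgmqesozto'
+ 'aum' → 'wymgmqesowymgmqesoztoaum'
repeat ×2 → 'wymgmqesowymgmqesoztoaumwymgmqesowymgmqesoztoaum'

wymgmqesowymgmqesoztoaumwymgmqesowymgmqesoztoaum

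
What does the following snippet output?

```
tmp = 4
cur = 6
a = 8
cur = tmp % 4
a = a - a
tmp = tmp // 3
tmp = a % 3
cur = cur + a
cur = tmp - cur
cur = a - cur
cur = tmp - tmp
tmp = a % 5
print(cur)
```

0

cur = 4%4 = 0
a = 8-8 = 0
tmp = 4//3 = 1
tmp = 0%3 = 0
cur = 0+0 = 0
cur = 0-0 = 0
cur = 0-0 = 0
cur = 0-0 = 0
tmp = 0%5 = 0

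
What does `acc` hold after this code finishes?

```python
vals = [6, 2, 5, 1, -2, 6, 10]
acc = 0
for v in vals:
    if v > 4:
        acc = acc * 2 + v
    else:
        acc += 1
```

v=6: >4, acc = 0*2+6 = 6
v=2: not >4, acc = 6+1 = 7
v=5: >4, acc = 7*2+5 = 19
v=1: not >4, acc = 19+1 = 20
v=-2: not >4, acc = 20+1 = 21
v=6: >4, acc = 21*2+6 = 48
v=10: >4, acc = 48*2+10 = 106

106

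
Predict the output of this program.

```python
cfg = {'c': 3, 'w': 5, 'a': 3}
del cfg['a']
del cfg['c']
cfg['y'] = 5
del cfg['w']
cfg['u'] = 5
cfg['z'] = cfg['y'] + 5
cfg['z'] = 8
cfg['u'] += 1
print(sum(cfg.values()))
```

del 'a' → {'c': 3, 'w': 5}
del 'c' → {'w': 5}
cfg['y'] = 5 → {'w': 5, 'y': 5}
del 'w' → {'y': 5}
cfg['u'] = 5 → {'y': 5, 'u': 5}
cfg['z'] = cfg['y']+5 = 10 → {'y': 5, 'u': 5, 'z': 10}
cfg['z'] = 8 → {'y': 5, 'u': 5, 'z': 8}
cfg['u'] = 5+1 = 6 → {'y': 5, 'u': 6, 'z': 8}
sum of values = 19

19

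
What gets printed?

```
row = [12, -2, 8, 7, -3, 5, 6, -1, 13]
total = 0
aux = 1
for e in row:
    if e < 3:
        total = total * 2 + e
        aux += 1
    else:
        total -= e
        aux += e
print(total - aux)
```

e=12: not <3, total = 0-12 = -12; aux=13
e=-2: <3, total = (-12)*2+(-2) = -26; aux=14
e=8: not <3, total = (-26)-8 = -34; aux=22
e=7: not <3, total = (-34)-7 = -41; aux=29
e=-3: <3, total = (-41)*2+(-3) = -85; aux=30
e=5: not <3, total = (-85)-5 = -90; aux=35
e=6: not <3, total = (-90)-6 = -96; aux=41
e=-1: <3, total = (-96)*2+(-1) = -193; aux=42
e=13: not <3, total = (-193)-13 = -206; aux=55
total-aux = (-206)-55 = -261

-261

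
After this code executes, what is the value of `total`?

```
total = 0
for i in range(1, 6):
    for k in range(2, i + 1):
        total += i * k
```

125

i=2,k=2: total = 0+4 = 4
i=3,k=2: total = 4+6 = 10
i=3,k=3: total = 10+9 = 19
i=4,k=2: total = 19+8 = 27
i=4,k=3: total = 27+12 = 39
i=4,k=4: total = 39+16 = 55
i=5,k=2: total = 55+10 = 65
i=5,k=3: total = 65+15 = 80
i=5,k=4: total = 80+20 = 100
i=5,k=5: total = 100+25 = 125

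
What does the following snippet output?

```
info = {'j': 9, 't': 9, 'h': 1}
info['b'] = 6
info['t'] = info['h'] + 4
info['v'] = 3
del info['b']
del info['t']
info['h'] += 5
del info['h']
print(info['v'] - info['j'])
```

-6

info['b'] = 6 → {'j': 9, 't': 9, 'h': 1, 'b': 6}
info['t'] = info['h']+4 = 5 → {'j': 9, 't': 5, 'h': 1, 'b': 6}
info['v'] = 3 → {'j': 9, 't': 5, 'h': 1, 'b': 6, 'v': 3}
del 'b' → {'j': 9, 't': 5, 'h': 1, 'v': 3}
del 't' → {'j': 9, 'h': 1, 'v': 3}
info['h'] = 1+5 = 6 → {'j': 9, 'h': 6, 'v': 3}
del 'h' → {'j': 9, 'v': 3}
info['v']-info['j'] = 3-9 = -6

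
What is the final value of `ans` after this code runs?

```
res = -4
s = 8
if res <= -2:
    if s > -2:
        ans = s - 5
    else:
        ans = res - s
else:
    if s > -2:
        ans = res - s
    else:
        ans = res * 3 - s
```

res=-4, s=8
res <= -2 is True; s > -2 is True
→ ans = s - 5 = 3

3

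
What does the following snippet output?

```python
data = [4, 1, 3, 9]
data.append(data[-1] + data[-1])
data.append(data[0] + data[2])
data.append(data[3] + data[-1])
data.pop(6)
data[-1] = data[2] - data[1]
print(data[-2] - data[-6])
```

14

append data[-1]+data[-1] = 9+9 = 18 → [4, 1, 3, 9, 18]
append data[0]+data[2] = 4+3 = 7 → [4, 1, 3, 9, 18, 7]
append data[3]+data[-1] = 9+7 = 16 → [4, 1, 3, 9, 18, 7, 16]
pop(6) removes 16 → [4, 1, 3, 9, 18, 7]
data[-1] = data[2]-data[1] = 3-1 = 2 → [4, 1, 3, 9, 18, 2]
data[-2]-data[-6] = 18-4 = 14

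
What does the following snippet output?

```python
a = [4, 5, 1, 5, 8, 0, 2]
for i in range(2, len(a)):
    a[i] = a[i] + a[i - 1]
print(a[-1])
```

i=2: a[2] = 1+5 = 6 → [4, 5, 6, 5, 8, 0, 2]
i=3: a[3] = 5+6 = 11 → [4, 5, 6, 11, 8, 0, 2]
i=4: a[4] = 8+11 = 19 → [4, 5, 6, 11, 19, 0, 2]
i=5: a[5] = 0+19 = 19 → [4, 5, 6, 11, 19, 19, 2]
i=6: a[6] = 2+19 = 21 → [4, 5, 6, 11, 19, 19, 21]

21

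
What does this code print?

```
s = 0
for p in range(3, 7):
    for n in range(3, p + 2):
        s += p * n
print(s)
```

309

p=3,n=3: s = 0+9 = 9
p=3,n=4: s = 9+12 = 21
p=4,n=3: s = 21+12 = 33
p=4,n=4: s = 33+16 = 49
p=4,n=5: s = 49+20 = 69
p=5,n=3: s = 69+15 = 84
p=5,n=4: s = 84+20 = 104
p=5,n=5: s = 104+25 = 129
p=5,n=6: s = 129+30 = 159
p=6,n=3: s = 159+18 = 177
p=6,n=4: s = 177+24 = 201
p=6,n=5: s = 201+30 = 231
p=6,n=6: s = 231+36 = 267
p=6,n=7: s = 267+42 = 309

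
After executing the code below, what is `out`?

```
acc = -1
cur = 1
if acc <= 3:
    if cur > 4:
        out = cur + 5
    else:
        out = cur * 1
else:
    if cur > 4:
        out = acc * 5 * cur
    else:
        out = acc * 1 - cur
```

acc=-1, cur=1
acc <= 3 is True; cur > 4 is False
→ out = cur * 1 = 1

1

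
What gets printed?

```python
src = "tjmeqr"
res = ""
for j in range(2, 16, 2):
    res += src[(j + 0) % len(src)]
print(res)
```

mqtmqtm

j=2: add src[2]='m' → 'm'
j=4: add src[4]='q' → 'mq'
j=6: add src[0]='t' → 'mqt'
j=8: add src[2]='m' → 'mqtm'
j=10: add src[4]='q' → 'mqtmq'
j=12: add src[0]='t' → 'mqtmqt'
j=14: add src[2]='m' → 'mqtmqtm'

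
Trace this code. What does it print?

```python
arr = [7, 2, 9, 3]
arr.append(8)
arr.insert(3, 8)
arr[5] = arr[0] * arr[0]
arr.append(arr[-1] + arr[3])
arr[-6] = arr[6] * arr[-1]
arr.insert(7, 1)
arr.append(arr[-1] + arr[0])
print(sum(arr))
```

append 8 → [7, 2, 9, 3, 8]
insert 8 at 3 → [7, 2, 9, 8, 3, 8]
arr[5] = arr[0]*arr[0] = 7*7 = 49 → [7, 2, 9, 8, 3, 49]
append arr[-1]+arr[3] = 49+8 = 57 → [7, 2, 9, 8, 3, 49, 57]
arr[-6] = arr[6]*arr[-1] = 57*57 = 3249 → [7, 3249, 9, 8, 3, 49, 57]
insert 1 at 7 → [7, 3249, 9, 8, 3, 49, 57, 1]
append arr[-1]+arr[0] = 1+7 = 8 → [7, 3249, 9, 8, 3, 49, 57, 1, 8]
sum = 3391

3391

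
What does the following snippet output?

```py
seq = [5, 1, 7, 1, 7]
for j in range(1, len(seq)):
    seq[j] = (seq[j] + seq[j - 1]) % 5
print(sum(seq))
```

j=1: seq[1] = (1+5)%5 = 1 → [5, 1, 7, 1, 7]
j=2: seq[2] = (7+1)%5 = 3 → [5, 1, 3, 1, 7]
j=3: seq[3] = (1+3)%5 = 4 → [5, 1, 3, 4, 7]
j=4: seq[4] = (7+4)%5 = 1 → [5, 1, 3, 4, 1]
sum = 14

14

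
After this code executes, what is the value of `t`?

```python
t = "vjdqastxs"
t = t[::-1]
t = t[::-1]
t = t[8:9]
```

's'

reverse → 'sxtsaqdjv'
reverse → 'vjdqastxs'
slice [8:9] → 's'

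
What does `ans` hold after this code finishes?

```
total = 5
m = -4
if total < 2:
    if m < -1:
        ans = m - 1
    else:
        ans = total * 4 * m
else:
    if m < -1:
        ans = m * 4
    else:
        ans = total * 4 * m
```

total=5, m=-4
total < 2 is False; m < -1 is True
→ ans = m * 4 = -16

-16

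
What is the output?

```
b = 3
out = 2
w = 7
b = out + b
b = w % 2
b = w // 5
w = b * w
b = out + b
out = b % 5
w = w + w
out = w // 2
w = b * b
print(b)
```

3

b = 2+3 = 5
b = 7%2 = 1
b = 7//5 = 1
w = 1*7 = 7
b = 2+1 = 3
out = 3%5 = 3
w = 7+7 = 14
out = 14//2 = 7
w = 3*3 = 9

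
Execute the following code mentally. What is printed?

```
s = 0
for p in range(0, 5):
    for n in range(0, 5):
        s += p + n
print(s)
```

100

p=0,n=0: s = 0+0 = 0
p=0,n=1: s = 0+1 = 1
p=0,n=2: s = 1+2 = 3
p=0,n=3: s = 3+3 = 6
p=0,n=4: s = 6+4 = 10
p=1,n=0: s = 10+1 = 11
p=1,n=1: s = 11+2 = 13
p=1,n=2: s = 13+3 = 16
p=1,n=3: s = 16+4 = 20
p=1,n=4: s = 20+5 = 25
p=2,n=0: s = 25+2 = 27
p=2,n=1: s = 27+3 = 30
p=2,n=2: s = 30+4 = 34
p=2,n=3: s = 34+5 = 39
p=2,n=4: s = 39+6 = 45
p=3,n=0: s = 45+3 = 48
p=3,n=1: s = 48+4 = 52
p=3,n=2: s = 52+5 = 57
p=3,n=3: s = 57+6 = 63
p=3,n=4: s = 63+7 = 70
p=4,n=0: s = 70+4 = 74
p=4,n=1: s = 74+5 = 79
p=4,n=2: s = 79+6 = 85
p=4,n=3: s = 85+7 = 92
p=4,n=4: s = 92+8 = 100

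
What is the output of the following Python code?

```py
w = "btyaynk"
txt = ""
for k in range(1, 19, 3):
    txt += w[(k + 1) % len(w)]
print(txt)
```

k=1: add w[2]='y' → 'y'
k=4: add w[5]='n' → 'yn'
k=7: add w[1]='t' → 'ynt'
k=10: add w[4]='y' → 'ynty'
k=13: add w[0]='b' → 'yntyb'
k=16: add w[3]='a' → 'yntyba'

yntyba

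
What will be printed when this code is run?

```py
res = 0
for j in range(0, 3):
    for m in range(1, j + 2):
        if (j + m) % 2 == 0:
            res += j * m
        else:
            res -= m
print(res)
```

-2

j=0,m=1: odd sum, res = 0-1 = -1
j=1,m=1: even sum, res = (-1)+1 = 0
j=1,m=2: odd sum, res = 0-2 = -2
j=2,m=1: odd sum, res = (-2)-1 = -3
j=2,m=2: even sum, res = (-3)+4 = 1
j=2,m=3: odd sum, res = 1-3 = -2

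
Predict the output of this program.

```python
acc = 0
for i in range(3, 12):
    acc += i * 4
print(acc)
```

252

i=3: acc = 0+3*4 = 12
i=4: acc = 12+4*4 = 28
i=5: acc = 28+5*4 = 48
i=6: acc = 48+6*4 = 72
i=7: acc = 72+7*4 = 100
i=8: acc = 100+8*4 = 132
i=9: acc = 132+9*4 = 168
i=10: acc = 168+10*4 = 208
i=11: acc = 208+11*4 = 252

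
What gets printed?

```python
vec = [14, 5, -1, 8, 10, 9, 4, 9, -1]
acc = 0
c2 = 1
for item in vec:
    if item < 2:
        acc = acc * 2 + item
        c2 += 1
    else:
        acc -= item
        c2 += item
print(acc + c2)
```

item=14: not <2, acc = 0-14 = -14; c2=15
item=5: not <2, acc = (-14)-5 = -19; c2=20
item=-1: <2, acc = (-19)*2+(-1) = -39; c2=21
item=8: not <2, acc = (-39)-8 = -47; c2=29
item=10: not <2, acc = (-47)-10 = -57; c2=39
item=9: not <2, acc = (-57)-9 = -66; c2=48
item=4: not <2, acc = (-66)-4 = -70; c2=52
item=9: not <2, acc = (-70)-9 = -79; c2=61
item=-1: <2, acc = (-79)*2+(-1) = -159; c2=62
acc+c2 = (-159)+62 = -97

-97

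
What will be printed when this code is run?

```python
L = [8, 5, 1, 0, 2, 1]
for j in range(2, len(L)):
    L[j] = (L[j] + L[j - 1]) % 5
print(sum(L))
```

j=2: L[2] = (1+5)%5 = 1 → [8, 5, 1, 0, 2, 1]
j=3: L[3] = (0+1)%5 = 1 → [8, 5, 1, 1, 2, 1]
j=4: L[4] = (2+1)%5 = 3 → [8, 5, 1, 1, 3, 1]
j=5: L[5] = (1+3)%5 = 4 → [8, 5, 1, 1, 3, 4]
sum = 22

22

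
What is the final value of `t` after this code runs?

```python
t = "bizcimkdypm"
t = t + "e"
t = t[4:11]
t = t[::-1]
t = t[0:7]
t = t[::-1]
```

+ 'e' → 'bizcimkdypme'
slice [4:11] → 'imkdypm'
reverse → 'mpydkmi'
slice [0:7] → 'mpydkmi'
reverse → 'imkdypm'

'imkdypm'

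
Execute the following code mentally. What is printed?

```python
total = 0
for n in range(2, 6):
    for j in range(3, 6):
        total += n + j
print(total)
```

90

n=2,j=3: total = 0+5 = 5
n=2,j=4: total = 5+6 = 11
n=2,j=5: total = 11+7 = 18
n=3,j=3: total = 18+6 = 24
n=3,j=4: total = 24+7 = 31
n=3,j=5: total = 31+8 = 39
n=4,j=3: total = 39+7 = 46
n=4,j=4: total = 46+8 = 54
n=4,j=5: total = 54+9 = 63
n=5,j=3: total = 63+8 = 71
n=5,j=4: total = 71+9 = 80
n=5,j=5: total = 80+10 = 90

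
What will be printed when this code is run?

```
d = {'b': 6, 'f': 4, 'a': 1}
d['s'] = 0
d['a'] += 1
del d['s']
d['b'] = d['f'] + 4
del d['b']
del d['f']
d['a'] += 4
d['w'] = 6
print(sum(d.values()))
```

d['s'] = 0 → {'b': 6, 'f': 4, 'a': 1, 's': 0}
d['a'] = 1+1 = 2 → {'b': 6, 'f': 4, 'a': 2, 's': 0}
del 's' → {'b': 6, 'f': 4, 'a': 2}
d['b'] = d['f']+4 = 8 → {'b': 8, 'f': 4, 'a': 2}
del 'b' → {'f': 4, 'a': 2}
del 'f' → {'a': 2}
d['a'] = 2+4 = 6 → {'a': 6}
d['w'] = 6 → {'a': 6, 'w': 6}
sum of values = 12

12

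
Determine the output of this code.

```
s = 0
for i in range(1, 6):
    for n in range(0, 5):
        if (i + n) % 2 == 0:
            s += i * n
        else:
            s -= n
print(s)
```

i=1,n=0: odd sum, s = 0-0 = 0
i=1,n=1: even sum, s = 0+1 = 1
i=1,n=2: odd sum, s = 1-2 = -1
i=1,n=3: even sum, s = (-1)+3 = 2
i=1,n=4: odd sum, s = 2-4 = -2
i=2,n=0: even sum, s = (-2)+0 = -2
i=2,n=1: odd sum, s = (-2)-1 = -3
i=2,n=2: even sum, s = (-3)+4 = 1
i=2,n=3: odd sum, s = 1-3 = -2
i=2,n=4: even sum, s = (-2)+8 = 6
i=3,n=0: odd sum, s = 6-0 = 6
i=3,n=1: even sum, s = 6+3 = 9
i=3,n=2: odd sum, s = 9-2 = 7
i=3,n=3: even sum, s = 7+9 = 16
i=3,n=4: odd sum, s = 16-4 = 12
i=4,n=0: even sum, s = 12+0 = 12
i=4,n=1: odd sum, s = 12-1 = 11
i=4,n=2: even sum, s = 11+8 = 19
i=4,n=3: odd sum, s = 19-3 = 16
i=4,n=4: even sum, s = 16+16 = 32
i=5,n=0: odd sum, s = 32-0 = 32
i=5,n=1: even sum, s = 32+5 = 37
i=5,n=2: odd sum, s = 37-2 = 35
i=5,n=3: even sum, s = 35+15 = 50
i=5,n=4: odd sum, s = 50-4 = 46

46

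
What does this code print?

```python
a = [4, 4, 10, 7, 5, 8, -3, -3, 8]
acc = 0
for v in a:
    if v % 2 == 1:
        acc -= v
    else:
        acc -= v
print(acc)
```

v=4: not odd, acc = 0-4 = -4
v=4: not odd, acc = (-4)-4 = -8
v=10: not odd, acc = (-8)-10 = -18
v=7: odd, acc = (-18)-7 = -25
v=5: odd, acc = (-25)-5 = -30
v=8: not odd, acc = (-30)-8 = -38
v=-3: odd, acc = (-38)-(-3) = -35
v=-3: odd, acc = (-35)-(-3) = -32
v=8: not odd, acc = (-32)-8 = -40

-40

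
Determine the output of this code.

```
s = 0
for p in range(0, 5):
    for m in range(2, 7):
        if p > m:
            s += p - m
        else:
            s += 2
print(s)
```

p=0,m=2: not 0>2, s = 0+2 = 2
p=0,m=3: not 0>3, s = 2+2 = 4
p=0,m=4: not 0>4, s = 4+2 = 6
p=0,m=5: not 0>5, s = 6+2 = 8
p=0,m=6: not 0>6, s = 8+2 = 10
p=1,m=2: not 1>2, s = 10+2 = 12
p=1,m=3: not 1>3, s = 12+2 = 14
p=1,m=4: not 1>4, s = 14+2 = 16
p=1,m=5: not 1>5, s = 16+2 = 18
p=1,m=6: not 1>6, s = 18+2 = 20
p=2,m=2: not 2>2, s = 20+2 = 22
p=2,m=3: not 2>3, s = 22+2 = 24
p=2,m=4: not 2>4, s = 24+2 = 26
p=2,m=5: not 2>5, s = 26+2 = 28
p=2,m=6: not 2>6, s = 28+2 = 30
p=3,m=2: 3>2, s = 30+1 = 31
p=3,m=3: not 3>3, s = 31+2 = 33
p=3,m=4: not 3>4, s = 33+2 = 35
p=3,m=5: not 3>5, s = 35+2 = 37
p=3,m=6: not 3>6, s = 37+2 = 39
p=4,m=2: 4>2, s = 39+2 = 41
p=4,m=3: 4>3, s = 41+1 = 42
p=4,m=4: not 4>4, s = 42+2 = 44
p=4,m=5: not 4>5, s = 44+2 = 46
p=4,m=6: not 4>6, s = 46+2 = 48

48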